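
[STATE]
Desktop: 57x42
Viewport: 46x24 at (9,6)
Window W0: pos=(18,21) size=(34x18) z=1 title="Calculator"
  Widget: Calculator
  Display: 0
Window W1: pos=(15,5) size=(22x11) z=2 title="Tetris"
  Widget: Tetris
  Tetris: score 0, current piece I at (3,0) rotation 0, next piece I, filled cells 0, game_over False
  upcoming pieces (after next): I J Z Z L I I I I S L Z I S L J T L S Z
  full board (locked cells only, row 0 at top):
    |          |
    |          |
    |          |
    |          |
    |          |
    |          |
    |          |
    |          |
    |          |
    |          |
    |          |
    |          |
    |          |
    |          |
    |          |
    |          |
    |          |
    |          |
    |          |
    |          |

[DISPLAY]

      ┃ Tetris             ┃                  
      ┠────────────────────┨                  
      ┃          │Next:    ┃                  
      ┃          │████     ┃                  
      ┃          │         ┃                  
      ┃          │         ┃                  
      ┃          │         ┃                  
      ┃          │         ┃                  
      ┃          │Score:   ┃                  
      ┗━━━━━━━━━━━━━━━━━━━━┛                  
                                              
                                              
                                              
                                              
                                              
         ┏━━━━━━━━━━━━━━━━━━━━━━━━━━━━━━━━┓   
         ┃ Calculator                     ┃   
         ┠────────────────────────────────┨   
         ┃                               0┃   
         ┃┌───┬───┬───┬───┐               ┃   
         ┃│ 7 │ 8 │ 9 │ ÷ │               ┃   
         ┃├───┼───┼───┼───┤               ┃   
         ┃│ 4 │ 5 │ 6 │ × │               ┃   
         ┃├───┼───┼───┼───┤               ┃   


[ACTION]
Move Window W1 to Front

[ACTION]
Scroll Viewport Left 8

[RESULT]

              ┃ Tetris             ┃          
              ┠────────────────────┨          
              ┃          │Next:    ┃          
              ┃          │████     ┃          
              ┃          │         ┃          
              ┃          │         ┃          
              ┃          │         ┃          
              ┃          │         ┃          
              ┃          │Score:   ┃          
              ┗━━━━━━━━━━━━━━━━━━━━┛          
                                              
                                              
                                              
                                              
                                              
                 ┏━━━━━━━━━━━━━━━━━━━━━━━━━━━━
                 ┃ Calculator                 
                 ┠────────────────────────────
                 ┃                            
                 ┃┌───┬───┬───┬───┐           
                 ┃│ 7 │ 8 │ 9 │ ÷ │           
                 ┃├───┼───┼───┼───┤           
                 ┃│ 4 │ 5 │ 6 │ × │           
                 ┃├───┼───┼───┼───┤           


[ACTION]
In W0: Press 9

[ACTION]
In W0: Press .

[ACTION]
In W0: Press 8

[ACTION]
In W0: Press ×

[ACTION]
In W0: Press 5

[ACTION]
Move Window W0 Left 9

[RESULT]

              ┃ Tetris             ┃          
              ┠────────────────────┨          
              ┃          │Next:    ┃          
              ┃          │████     ┃          
              ┃          │         ┃          
              ┃          │         ┃          
              ┃          │         ┃          
              ┃          │         ┃          
              ┃          │Score:   ┃          
              ┗━━━━━━━━━━━━━━━━━━━━┛          
                                              
                                              
                                              
                                              
                                              
        ┏━━━━━━━━━━━━━━━━━━━━━━━━━━━━━━━━┓    
        ┃ Calculator                     ┃    
        ┠────────────────────────────────┨    
        ┃                               5┃    
        ┃┌───┬───┬───┬───┐               ┃    
        ┃│ 7 │ 8 │ 9 │ ÷ │               ┃    
        ┃├───┼───┼───┼───┤               ┃    
        ┃│ 4 │ 5 │ 6 │ × │               ┃    
        ┃├───┼───┼───┼───┤               ┃    


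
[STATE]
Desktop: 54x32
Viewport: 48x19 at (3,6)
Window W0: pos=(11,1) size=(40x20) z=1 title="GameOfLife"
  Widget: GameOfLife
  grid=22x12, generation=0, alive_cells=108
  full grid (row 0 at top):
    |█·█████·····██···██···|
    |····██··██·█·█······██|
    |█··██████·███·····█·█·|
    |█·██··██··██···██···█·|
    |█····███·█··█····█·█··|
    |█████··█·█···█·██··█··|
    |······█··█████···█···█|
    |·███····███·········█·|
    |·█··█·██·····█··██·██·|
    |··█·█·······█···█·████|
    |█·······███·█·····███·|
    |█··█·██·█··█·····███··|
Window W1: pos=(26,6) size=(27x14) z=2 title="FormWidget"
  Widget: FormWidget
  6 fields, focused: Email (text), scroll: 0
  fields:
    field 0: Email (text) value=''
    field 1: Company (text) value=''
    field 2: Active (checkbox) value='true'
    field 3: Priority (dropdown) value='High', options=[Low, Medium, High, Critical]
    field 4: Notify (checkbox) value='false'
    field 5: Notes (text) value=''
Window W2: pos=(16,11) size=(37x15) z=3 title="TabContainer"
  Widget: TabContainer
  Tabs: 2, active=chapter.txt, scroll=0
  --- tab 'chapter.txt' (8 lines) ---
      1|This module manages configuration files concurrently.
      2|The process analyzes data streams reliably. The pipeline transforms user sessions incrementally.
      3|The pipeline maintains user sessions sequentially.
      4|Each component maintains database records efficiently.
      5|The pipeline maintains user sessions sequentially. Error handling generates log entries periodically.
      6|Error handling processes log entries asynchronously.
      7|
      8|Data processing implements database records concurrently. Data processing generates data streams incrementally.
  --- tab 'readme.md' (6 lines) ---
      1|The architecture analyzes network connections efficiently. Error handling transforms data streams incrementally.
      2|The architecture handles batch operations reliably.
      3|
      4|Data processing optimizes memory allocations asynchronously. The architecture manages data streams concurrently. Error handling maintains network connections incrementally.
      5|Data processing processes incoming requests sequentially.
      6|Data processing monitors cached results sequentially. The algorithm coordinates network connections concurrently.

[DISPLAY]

        ┃····██··██·█·█┏━━━━━━━━━━━━━━━━━━━━━━━━
        ┃█··██████·███·┃ FormWidget             
        ┃█·██··██··██··┠────────────────────────
        ┃█····███·█··█·┃> Email:      [         
        ┃█████··█·█···█┃  Company:    [         
        ┃····┏━━━━━━━━━━━━━━━━━━━━━━━━━━━━━━━━━━
        ┃·███┃ TabContainer                     
        ┃·█··┠──────────────────────────────────
        ┃··█·┃[chapter.txt]│ readme.md          
        ┃█···┃──────────────────────────────────
        ┃█··█┃This module manages configuration 
        ┃    ┃The process analyzes data streams 
        ┃    ┃The pipeline maintains user sessio
        ┃    ┃Each component maintains database 
        ┗━━━━┃The pipeline maintains user sessio
             ┃Error handling processes log entri
             ┃                                  
             ┃Data processing implements databas
             ┃                                  


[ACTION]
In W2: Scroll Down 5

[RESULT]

        ┃····██··██·█·█┏━━━━━━━━━━━━━━━━━━━━━━━━
        ┃█··██████·███·┃ FormWidget             
        ┃█·██··██··██··┠────────────────────────
        ┃█····███·█··█·┃> Email:      [         
        ┃█████··█·█···█┃  Company:    [         
        ┃····┏━━━━━━━━━━━━━━━━━━━━━━━━━━━━━━━━━━
        ┃·███┃ TabContainer                     
        ┃·█··┠──────────────────────────────────
        ┃··█·┃[chapter.txt]│ readme.md          
        ┃█···┃──────────────────────────────────
        ┃█··█┃Error handling processes log entri
        ┃    ┃                                  
        ┃    ┃Data processing implements databas
        ┃    ┃                                  
        ┗━━━━┃                                  
             ┃                                  
             ┃                                  
             ┃                                  
             ┃                                  


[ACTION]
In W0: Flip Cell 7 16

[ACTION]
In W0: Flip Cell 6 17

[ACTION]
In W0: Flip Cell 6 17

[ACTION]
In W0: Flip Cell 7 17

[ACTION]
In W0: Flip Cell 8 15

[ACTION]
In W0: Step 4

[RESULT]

        ┃·███········██┏━━━━━━━━━━━━━━━━━━━━━━━━
        ┃█·█···········┃ FormWidget             
        ┃██············┠────────────────────────
        ┃██···█········┃> Email:      [         
        ┃██·····█······┃  Company:    [         
        ┃·█·█┏━━━━━━━━━━━━━━━━━━━━━━━━━━━━━━━━━━
        ┃····┃ TabContainer                     
        ┃·███┠──────────────────────────────────
        ┃·█··┃[chapter.txt]│ readme.md          
        ┃·███┃──────────────────────────────────
        ┃···█┃Error handling processes log entri
        ┃    ┃                                  
        ┃    ┃Data processing implements databas
        ┃    ┃                                  
        ┗━━━━┃                                  
             ┃                                  
             ┃                                  
             ┃                                  
             ┃                                  


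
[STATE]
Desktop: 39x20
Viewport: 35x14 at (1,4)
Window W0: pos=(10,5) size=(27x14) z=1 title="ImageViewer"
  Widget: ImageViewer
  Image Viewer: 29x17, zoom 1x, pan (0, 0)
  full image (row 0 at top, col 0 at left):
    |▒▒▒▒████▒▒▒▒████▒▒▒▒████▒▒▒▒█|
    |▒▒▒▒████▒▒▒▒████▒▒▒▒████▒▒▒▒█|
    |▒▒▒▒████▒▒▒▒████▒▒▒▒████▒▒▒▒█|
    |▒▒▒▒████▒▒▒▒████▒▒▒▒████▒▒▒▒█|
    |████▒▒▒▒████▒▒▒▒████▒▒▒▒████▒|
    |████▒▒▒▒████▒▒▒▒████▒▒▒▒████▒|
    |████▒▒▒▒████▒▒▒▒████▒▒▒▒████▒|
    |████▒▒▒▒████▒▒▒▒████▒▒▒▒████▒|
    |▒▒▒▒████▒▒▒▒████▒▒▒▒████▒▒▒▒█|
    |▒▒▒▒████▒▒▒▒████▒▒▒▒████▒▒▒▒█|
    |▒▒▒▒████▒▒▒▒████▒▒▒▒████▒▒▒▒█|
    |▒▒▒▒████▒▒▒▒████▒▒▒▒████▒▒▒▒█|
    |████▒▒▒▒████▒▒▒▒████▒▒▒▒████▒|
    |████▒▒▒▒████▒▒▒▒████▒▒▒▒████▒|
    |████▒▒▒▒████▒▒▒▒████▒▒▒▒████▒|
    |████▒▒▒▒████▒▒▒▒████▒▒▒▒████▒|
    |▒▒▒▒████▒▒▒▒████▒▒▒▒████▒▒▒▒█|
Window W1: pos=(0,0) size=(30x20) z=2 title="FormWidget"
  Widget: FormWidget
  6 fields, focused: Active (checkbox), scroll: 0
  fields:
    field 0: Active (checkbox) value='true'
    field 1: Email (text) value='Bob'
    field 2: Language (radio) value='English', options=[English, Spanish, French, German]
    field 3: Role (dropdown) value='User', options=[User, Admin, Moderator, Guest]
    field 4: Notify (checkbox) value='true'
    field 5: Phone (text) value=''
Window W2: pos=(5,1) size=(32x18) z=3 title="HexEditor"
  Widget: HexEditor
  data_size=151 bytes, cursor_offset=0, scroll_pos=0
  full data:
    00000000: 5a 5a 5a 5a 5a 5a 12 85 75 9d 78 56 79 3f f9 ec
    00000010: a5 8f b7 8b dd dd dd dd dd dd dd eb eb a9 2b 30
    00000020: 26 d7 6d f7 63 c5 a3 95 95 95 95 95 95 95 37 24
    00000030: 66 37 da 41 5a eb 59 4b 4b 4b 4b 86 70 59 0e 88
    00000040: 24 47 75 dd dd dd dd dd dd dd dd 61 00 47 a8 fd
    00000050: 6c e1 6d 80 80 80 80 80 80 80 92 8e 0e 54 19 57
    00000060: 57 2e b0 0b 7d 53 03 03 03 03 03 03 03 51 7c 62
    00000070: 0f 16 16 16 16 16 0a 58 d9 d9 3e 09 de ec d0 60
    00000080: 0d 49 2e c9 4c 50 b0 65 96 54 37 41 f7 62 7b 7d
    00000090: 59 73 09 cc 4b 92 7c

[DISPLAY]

  Em┃00000000  5A 5a 5a 5a 5a 5a 12
  La┃00000010  a5 8f b7 8b dd dd dd
  Ro┃00000020  26 d7 6d f7 63 c5 a3
  No┃00000030  66 37 da 41 5a eb 59
  Ph┃00000040  24 47 75 dd dd dd dd
    ┃00000050  6c e1 6d 80 80 80 80
    ┃00000060  57 2e b0 0b 7d 53 03
    ┃00000070  0f 16 16 16 16 16 0a
    ┃00000080  0d 49 2e c9 4c 50 b0
    ┃00000090  59 73 09 cc 4b 92 7c
    ┃                              
    ┃                              
    ┃                              
    ┃                              


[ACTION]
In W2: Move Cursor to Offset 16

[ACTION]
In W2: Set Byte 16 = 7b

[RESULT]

  Em┃00000000  5a 5a 5a 5a 5a 5a 12
  La┃00000010  7B 8f b7 8b dd dd dd
  Ro┃00000020  26 d7 6d f7 63 c5 a3
  No┃00000030  66 37 da 41 5a eb 59
  Ph┃00000040  24 47 75 dd dd dd dd
    ┃00000050  6c e1 6d 80 80 80 80
    ┃00000060  57 2e b0 0b 7d 53 03
    ┃00000070  0f 16 16 16 16 16 0a
    ┃00000080  0d 49 2e c9 4c 50 b0
    ┃00000090  59 73 09 cc 4b 92 7c
    ┃                              
    ┃                              
    ┃                              
    ┃                              


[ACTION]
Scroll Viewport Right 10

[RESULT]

m┃00000000  5a 5a 5a 5a 5a 5a 12┃  
a┃00000010  7B 8f b7 8b dd dd dd┃  
o┃00000020  26 d7 6d f7 63 c5 a3┃  
o┃00000030  66 37 da 41 5a eb 59┃  
h┃00000040  24 47 75 dd dd dd dd┃  
 ┃00000050  6c e1 6d 80 80 80 80┃  
 ┃00000060  57 2e b0 0b 7d 53 03┃  
 ┃00000070  0f 16 16 16 16 16 0a┃  
 ┃00000080  0d 49 2e c9 4c 50 b0┃  
 ┃00000090  59 73 09 cc 4b 92 7c┃  
 ┃                              ┃  
 ┃                              ┃  
 ┃                              ┃  
 ┃                              ┃  


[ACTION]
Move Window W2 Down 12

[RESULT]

m┠──────────────────────────────┨  
a┃00000000  5a 5a 5a 5a 5a 5a 12┃  
o┃00000010  7B 8f b7 8b dd dd dd┃  
o┃00000020  26 d7 6d f7 63 c5 a3┃  
h┃00000030  66 37 da 41 5a eb 59┃  
 ┃00000040  24 47 75 dd dd dd dd┃  
 ┃00000050  6c e1 6d 80 80 80 80┃  
 ┃00000060  57 2e b0 0b 7d 53 03┃  
 ┃00000070  0f 16 16 16 16 16 0a┃  
 ┃00000080  0d 49 2e c9 4c 50 b0┃  
 ┃00000090  59 73 09 cc 4b 92 7c┃  
 ┃                              ┃  
 ┃                              ┃  
 ┃                              ┃  


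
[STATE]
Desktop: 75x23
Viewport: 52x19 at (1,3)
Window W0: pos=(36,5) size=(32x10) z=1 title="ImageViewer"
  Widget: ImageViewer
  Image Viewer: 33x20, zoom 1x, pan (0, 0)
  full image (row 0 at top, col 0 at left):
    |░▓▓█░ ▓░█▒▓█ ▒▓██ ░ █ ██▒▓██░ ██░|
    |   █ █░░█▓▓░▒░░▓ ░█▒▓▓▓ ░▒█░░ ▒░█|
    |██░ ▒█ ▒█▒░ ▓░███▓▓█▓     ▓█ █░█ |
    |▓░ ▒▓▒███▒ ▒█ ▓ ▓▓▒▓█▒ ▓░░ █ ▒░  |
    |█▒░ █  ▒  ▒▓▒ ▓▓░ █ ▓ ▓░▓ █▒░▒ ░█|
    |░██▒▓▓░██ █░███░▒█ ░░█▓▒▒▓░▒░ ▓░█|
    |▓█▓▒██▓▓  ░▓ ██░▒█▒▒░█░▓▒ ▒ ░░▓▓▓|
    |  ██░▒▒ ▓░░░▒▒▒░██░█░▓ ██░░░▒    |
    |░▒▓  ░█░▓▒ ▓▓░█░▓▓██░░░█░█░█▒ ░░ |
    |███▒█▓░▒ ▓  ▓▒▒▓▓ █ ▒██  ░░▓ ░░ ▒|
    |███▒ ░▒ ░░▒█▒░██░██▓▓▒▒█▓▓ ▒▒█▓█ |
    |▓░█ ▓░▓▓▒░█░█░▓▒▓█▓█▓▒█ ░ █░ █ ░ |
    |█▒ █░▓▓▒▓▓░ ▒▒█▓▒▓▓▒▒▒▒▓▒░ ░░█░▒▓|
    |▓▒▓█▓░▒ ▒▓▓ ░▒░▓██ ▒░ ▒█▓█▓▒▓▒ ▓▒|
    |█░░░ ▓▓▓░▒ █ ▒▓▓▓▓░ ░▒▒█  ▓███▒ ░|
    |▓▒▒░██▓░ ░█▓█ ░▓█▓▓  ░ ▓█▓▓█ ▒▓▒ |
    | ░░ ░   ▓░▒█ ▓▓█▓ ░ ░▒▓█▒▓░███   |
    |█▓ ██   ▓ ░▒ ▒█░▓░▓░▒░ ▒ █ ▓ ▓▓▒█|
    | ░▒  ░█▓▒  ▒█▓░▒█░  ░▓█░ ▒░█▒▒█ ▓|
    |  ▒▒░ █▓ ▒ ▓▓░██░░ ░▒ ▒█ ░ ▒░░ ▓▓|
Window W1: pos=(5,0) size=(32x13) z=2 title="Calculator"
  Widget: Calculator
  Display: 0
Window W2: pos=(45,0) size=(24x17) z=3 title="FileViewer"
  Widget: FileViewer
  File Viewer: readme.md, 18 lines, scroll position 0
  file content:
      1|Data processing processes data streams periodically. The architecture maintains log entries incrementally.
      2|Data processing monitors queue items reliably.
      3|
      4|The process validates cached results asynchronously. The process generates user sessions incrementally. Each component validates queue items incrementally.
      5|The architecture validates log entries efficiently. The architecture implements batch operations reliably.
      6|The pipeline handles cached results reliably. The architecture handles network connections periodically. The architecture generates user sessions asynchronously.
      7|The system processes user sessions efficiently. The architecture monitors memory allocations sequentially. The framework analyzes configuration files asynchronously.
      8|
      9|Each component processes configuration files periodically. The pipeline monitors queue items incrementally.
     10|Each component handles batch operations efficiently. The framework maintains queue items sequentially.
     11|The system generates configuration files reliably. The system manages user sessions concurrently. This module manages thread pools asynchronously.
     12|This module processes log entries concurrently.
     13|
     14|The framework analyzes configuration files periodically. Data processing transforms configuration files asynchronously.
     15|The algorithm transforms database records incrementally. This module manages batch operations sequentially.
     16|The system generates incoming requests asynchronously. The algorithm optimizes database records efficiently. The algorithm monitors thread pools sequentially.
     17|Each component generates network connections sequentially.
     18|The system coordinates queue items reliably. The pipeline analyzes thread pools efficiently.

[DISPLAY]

    ┃                             0┃        ┃Data pr
    ┃┌───┬───┬───┬───┐             ┃        ┃Data pr
    ┃│ 7 │ 8 │ 9 │ ÷ │             ┃━━━━━━━━┃       
    ┃├───┼───┼───┼───┤             ┃ ImageVi┃The pro
    ┃│ 4 │ 5 │ 6 │ × │             ┃────────┃The arc
    ┃├───┼───┼───┼───┤             ┃░▓▓█░ ▓░┃The pip
    ┃│ 1 │ 2 │ 3 │ - │             ┃   █ █░░┃The sys
    ┃├───┼───┼───┼───┤             ┃██░ ▒█ ▒┃       
    ┃│ 0 │ . │ = │ + │             ┃▓░ ▒▓▒██┃Each co
    ┗━━━━━━━━━━━━━━━━━━━━━━━━━━━━━━┛█▒░ █  ▒┃Each co
                                   ┃░██▒▓▓░█┃The sys
                                   ┗━━━━━━━━┃This mo
                                            ┃       
                                            ┗━━━━━━━
                                                    
                                                    
                                                    
                                                    
                                                    


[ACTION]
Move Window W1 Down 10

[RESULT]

                                            ┃Data pr
                                            ┃Data pr
                                   ┏━━━━━━━━┃       
                                   ┃ ImageVi┃The pro
                                   ┠────────┃The arc
                                   ┃░▓▓█░ ▓░┃The pip
                                   ┃   █ █░░┃The sys
    ┏━━━━━━━━━━━━━━━━━━━━━━━━━━━━━━┓██░ ▒█ ▒┃       
    ┃ Calculator                   ┃▓░ ▒▓▒██┃Each co
    ┠──────────────────────────────┨█▒░ █  ▒┃Each co
    ┃                             0┃░██▒▓▓░█┃The sys
    ┃┌───┬───┬───┬───┐             ┃━━━━━━━━┃This mo
    ┃│ 7 │ 8 │ 9 │ ÷ │             ┃        ┃       
    ┃├───┼───┼───┼───┤             ┃        ┗━━━━━━━
    ┃│ 4 │ 5 │ 6 │ × │             ┃                
    ┃├───┼───┼───┼───┤             ┃                
    ┃│ 1 │ 2 │ 3 │ - │             ┃                
    ┃├───┼───┼───┼───┤             ┃                
    ┃│ 0 │ . │ = │ + │             ┃                


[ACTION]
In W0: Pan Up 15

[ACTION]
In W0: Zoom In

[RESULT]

                                            ┃Data pr
                                            ┃Data pr
                                   ┏━━━━━━━━┃       
                                   ┃ ImageVi┃The pro
                                   ┠────────┃The arc
                                   ┃░░▓▓▓▓██┃The pip
                                   ┃░░▓▓▓▓██┃The sys
    ┏━━━━━━━━━━━━━━━━━━━━━━━━━━━━━━┓      ██┃       
    ┃ Calculator                   ┃      ██┃Each co
    ┠──────────────────────────────┨████░░  ┃Each co
    ┃                             0┃████░░  ┃The sys
    ┃┌───┬───┬───┬───┐             ┃━━━━━━━━┃This mo
    ┃│ 7 │ 8 │ 9 │ ÷ │             ┃        ┃       
    ┃├───┼───┼───┼───┤             ┃        ┗━━━━━━━
    ┃│ 4 │ 5 │ 6 │ × │             ┃                
    ┃├───┼───┼───┼───┤             ┃                
    ┃│ 1 │ 2 │ 3 │ - │             ┃                
    ┃├───┼───┼───┼───┤             ┃                
    ┃│ 0 │ . │ = │ + │             ┃                


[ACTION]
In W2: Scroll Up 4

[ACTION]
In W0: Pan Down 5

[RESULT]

                                            ┃Data pr
                                            ┃Data pr
                                   ┏━━━━━━━━┃       
                                   ┃ ImageVi┃The pro
                                   ┠────────┃The arc
                                   ┃████░░  ┃The pip
                                   ┃▓▓░░  ▒▒┃The sys
    ┏━━━━━━━━━━━━━━━━━━━━━━━━━━━━━━┓▓▓░░  ▒▒┃       
    ┃ Calculator                   ┃██▒▒░░  ┃Each co
    ┠──────────────────────────────┨██▒▒░░  ┃Each co
    ┃                             0┃░░████▒▒┃The sys
    ┃┌───┬───┬───┬───┐             ┃━━━━━━━━┃This mo
    ┃│ 7 │ 8 │ 9 │ ÷ │             ┃        ┃       
    ┃├───┼───┼───┼───┤             ┃        ┗━━━━━━━
    ┃│ 4 │ 5 │ 6 │ × │             ┃                
    ┃├───┼───┼───┼───┤             ┃                
    ┃│ 1 │ 2 │ 3 │ - │             ┃                
    ┃├───┼───┼───┼───┤             ┃                
    ┃│ 0 │ . │ = │ + │             ┃                


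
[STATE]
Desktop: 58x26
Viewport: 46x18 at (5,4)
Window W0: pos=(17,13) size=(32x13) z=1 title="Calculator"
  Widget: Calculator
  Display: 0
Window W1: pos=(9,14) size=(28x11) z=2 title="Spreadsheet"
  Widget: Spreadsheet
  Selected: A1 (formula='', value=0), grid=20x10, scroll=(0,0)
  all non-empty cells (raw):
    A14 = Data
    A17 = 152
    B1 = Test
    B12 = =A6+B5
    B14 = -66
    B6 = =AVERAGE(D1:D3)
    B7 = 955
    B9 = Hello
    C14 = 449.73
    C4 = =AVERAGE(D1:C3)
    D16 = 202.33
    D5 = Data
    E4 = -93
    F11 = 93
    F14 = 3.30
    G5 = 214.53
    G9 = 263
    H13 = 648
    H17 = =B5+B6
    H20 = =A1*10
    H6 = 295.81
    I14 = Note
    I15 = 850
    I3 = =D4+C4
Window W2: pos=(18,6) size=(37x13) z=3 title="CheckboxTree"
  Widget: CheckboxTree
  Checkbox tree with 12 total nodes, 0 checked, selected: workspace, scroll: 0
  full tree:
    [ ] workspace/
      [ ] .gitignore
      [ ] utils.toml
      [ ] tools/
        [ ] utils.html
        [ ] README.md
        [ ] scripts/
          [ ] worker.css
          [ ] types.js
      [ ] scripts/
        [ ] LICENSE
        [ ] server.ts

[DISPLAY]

                                              
                                              
             ┏━━━━━━━━━━━━━━━━━━━━━━━━━━━━━━━━
             ┃ CheckboxTree                   
             ┠────────────────────────────────
             ┃>[ ] workspace/                 
             ┃   [ ] .gitignore               
             ┃   [ ] utils.toml               
             ┃   [ ] tools/                   
            ┏┃     [ ] utils.html             
    ┏━━━━━━━━┃     [ ] README.md              
    ┃ Spreads┃     [ ] scripts/               
    ┠────────┃       [ ] worker.css           
    ┃A1:     ┃       [ ] types.js             
    ┃       A┗━━━━━━━━━━━━━━━━━━━━━━━━━━━━━━━━
    ┃--------------------------┃           ┃  
    ┃  1      [0]Test          ┃           ┃  
    ┃  2        0       0      ┃           ┃  


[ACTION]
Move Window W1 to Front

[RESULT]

                                              
                                              
             ┏━━━━━━━━━━━━━━━━━━━━━━━━━━━━━━━━
             ┃ CheckboxTree                   
             ┠────────────────────────────────
             ┃>[ ] workspace/                 
             ┃   [ ] .gitignore               
             ┃   [ ] utils.toml               
             ┃   [ ] tools/                   
            ┏┃     [ ] utils.html             
    ┏━━━━━━━━━━━━━━━━━━━━━━━━━━┓              
    ┃ Spreadsheet              ┃              
    ┠──────────────────────────┨css           
    ┃A1:                       ┃s             
    ┃       A       B       C  ┃━━━━━━━━━━━━━━
    ┃--------------------------┃           ┃  
    ┃  1      [0]Test          ┃           ┃  
    ┃  2        0       0      ┃           ┃  


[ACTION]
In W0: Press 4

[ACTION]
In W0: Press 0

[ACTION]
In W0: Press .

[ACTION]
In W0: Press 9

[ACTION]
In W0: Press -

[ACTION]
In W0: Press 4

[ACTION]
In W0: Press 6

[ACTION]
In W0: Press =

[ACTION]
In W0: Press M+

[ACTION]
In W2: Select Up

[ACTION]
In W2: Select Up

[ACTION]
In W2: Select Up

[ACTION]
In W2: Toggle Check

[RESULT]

                                              
                                              
             ┏━━━━━━━━━━━━━━━━━━━━━━━━━━━━━━━━
             ┃ CheckboxTree                   
             ┠────────────────────────────────
             ┃>[x] workspace/                 
             ┃   [x] .gitignore               
             ┃   [x] utils.toml               
             ┃   [x] tools/                   
            ┏┃     [x] utils.html             
    ┏━━━━━━━━━━━━━━━━━━━━━━━━━━┓              
    ┃ Spreadsheet              ┃              
    ┠──────────────────────────┨css           
    ┃A1:                       ┃s             
    ┃       A       B       C  ┃━━━━━━━━━━━━━━
    ┃--------------------------┃           ┃  
    ┃  1      [0]Test          ┃           ┃  
    ┃  2        0       0      ┃           ┃  


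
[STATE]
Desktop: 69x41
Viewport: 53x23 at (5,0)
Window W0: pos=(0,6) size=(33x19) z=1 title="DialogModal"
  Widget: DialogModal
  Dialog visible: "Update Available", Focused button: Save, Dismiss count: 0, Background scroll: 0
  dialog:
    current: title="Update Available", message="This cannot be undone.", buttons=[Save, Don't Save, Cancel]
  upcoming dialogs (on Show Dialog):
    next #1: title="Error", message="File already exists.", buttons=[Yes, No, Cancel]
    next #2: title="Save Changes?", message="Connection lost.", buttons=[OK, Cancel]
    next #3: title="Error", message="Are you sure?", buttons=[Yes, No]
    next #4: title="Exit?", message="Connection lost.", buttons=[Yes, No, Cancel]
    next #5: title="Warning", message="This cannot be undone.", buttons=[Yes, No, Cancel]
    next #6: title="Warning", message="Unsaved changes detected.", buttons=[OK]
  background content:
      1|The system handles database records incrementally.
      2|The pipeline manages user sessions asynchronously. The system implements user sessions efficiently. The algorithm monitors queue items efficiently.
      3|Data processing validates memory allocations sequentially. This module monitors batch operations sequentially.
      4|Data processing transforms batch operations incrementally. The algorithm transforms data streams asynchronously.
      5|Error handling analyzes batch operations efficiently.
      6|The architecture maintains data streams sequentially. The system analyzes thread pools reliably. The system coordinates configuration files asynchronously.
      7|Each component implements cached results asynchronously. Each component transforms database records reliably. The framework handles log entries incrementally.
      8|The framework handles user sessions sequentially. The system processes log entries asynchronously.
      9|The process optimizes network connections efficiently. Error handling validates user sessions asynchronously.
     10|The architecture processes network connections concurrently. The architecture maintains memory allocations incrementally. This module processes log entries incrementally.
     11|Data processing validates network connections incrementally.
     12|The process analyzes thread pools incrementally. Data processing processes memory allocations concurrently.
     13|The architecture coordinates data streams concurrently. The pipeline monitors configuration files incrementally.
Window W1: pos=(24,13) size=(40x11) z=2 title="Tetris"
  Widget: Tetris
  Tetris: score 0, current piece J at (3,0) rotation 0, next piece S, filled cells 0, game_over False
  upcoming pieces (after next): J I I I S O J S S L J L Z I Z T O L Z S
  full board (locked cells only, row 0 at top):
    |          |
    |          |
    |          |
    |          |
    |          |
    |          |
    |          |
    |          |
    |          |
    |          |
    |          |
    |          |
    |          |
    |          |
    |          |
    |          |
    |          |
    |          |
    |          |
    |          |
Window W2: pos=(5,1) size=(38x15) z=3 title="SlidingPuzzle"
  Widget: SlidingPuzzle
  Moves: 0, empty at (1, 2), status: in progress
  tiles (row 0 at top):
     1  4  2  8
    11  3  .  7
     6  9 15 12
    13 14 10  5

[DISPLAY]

                                                     
┏━━━━━━━━━━━━━━━━━━━━━━━━━━━━━━━━━━━━┓               
┃ SlidingPuzzle                      ┃               
┠────────────────────────────────────┨               
┃┌────┬────┬────┬────┐               ┃               
┃│  1 │  4 │  2 │  8 │               ┃               
┃├────┼────┼────┼────┤               ┃               
┃│ 11 │  3 │    │  7 │               ┃               
┃├────┼────┼────┼────┤               ┃               
┃│  6 │  9 │ 15 │ 12 │               ┃               
┃├────┼────┼────┼────┤               ┃               
┃│ 13 │ 14 │ 10 │  5 │               ┃               
┃└────┴────┴────┴────┘               ┃               
┃Moves: 0                            ┃━━━━━━━━━━━━━━━
┃                                    ┃               
┗━━━━━━━━━━━━━━━━━━━━━━━━━━━━━━━━━━━━┛───────────────
 This cannot be und┃          │Next:                 
Save]  Don't Save  ┃          │ ░░                   
───────────────────┃          │░░                    
 processing validat┃          │                      
process analyzes th┃          │                      
architecture coordi┃          │                      
                   ┃          │Score:                


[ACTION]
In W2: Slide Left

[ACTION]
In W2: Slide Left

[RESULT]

                                                     
┏━━━━━━━━━━━━━━━━━━━━━━━━━━━━━━━━━━━━┓               
┃ SlidingPuzzle                      ┃               
┠────────────────────────────────────┨               
┃┌────┬────┬────┬────┐               ┃               
┃│  1 │  4 │  2 │  8 │               ┃               
┃├────┼────┼────┼────┤               ┃               
┃│ 11 │  3 │  7 │    │               ┃               
┃├────┼────┼────┼────┤               ┃               
┃│  6 │  9 │ 15 │ 12 │               ┃               
┃├────┼────┼────┼────┤               ┃               
┃│ 13 │ 14 │ 10 │  5 │               ┃               
┃└────┴────┴────┴────┘               ┃               
┃Moves: 1                            ┃━━━━━━━━━━━━━━━
┃                                    ┃               
┗━━━━━━━━━━━━━━━━━━━━━━━━━━━━━━━━━━━━┛───────────────
 This cannot be und┃          │Next:                 
Save]  Don't Save  ┃          │ ░░                   
───────────────────┃          │░░                    
 processing validat┃          │                      
process analyzes th┃          │                      
architecture coordi┃          │                      
                   ┃          │Score:                
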